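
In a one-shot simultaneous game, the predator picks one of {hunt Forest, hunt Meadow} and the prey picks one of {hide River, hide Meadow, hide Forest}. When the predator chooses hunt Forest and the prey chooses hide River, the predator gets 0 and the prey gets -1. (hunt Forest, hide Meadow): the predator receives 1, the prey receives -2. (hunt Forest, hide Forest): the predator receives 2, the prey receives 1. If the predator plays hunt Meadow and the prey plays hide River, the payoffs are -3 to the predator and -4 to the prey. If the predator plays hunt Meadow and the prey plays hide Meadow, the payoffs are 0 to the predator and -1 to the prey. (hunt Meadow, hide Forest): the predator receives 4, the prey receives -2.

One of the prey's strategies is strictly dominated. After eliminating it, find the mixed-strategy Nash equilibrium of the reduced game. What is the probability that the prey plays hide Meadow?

The prey's strategy hide River is strictly dominated by hide Forest: 1 > -1 and -2 > -4. Eliminate hide River.
The prey's mix must leave the predator indifferent between hunt Forest and hunt Meadow.
  the predator's payoff to hunt Forest: q·1 + (1−q)·2 = -q + 2
  the predator's payoff to hunt Meadow: q·0 + (1−q)·4 = -4q + 4
  -q + 2 = -4q + 4  ⇒  3q = 2  ⇒  q = 2/3.

q = 2/3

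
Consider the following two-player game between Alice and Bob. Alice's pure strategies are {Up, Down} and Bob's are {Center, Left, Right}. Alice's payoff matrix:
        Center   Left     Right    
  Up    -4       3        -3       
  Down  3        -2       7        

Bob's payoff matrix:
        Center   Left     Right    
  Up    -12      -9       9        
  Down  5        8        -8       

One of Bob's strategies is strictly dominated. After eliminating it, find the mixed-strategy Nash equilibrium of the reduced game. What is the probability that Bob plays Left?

q = 2/3

Bob's strategy Center is strictly dominated by Left: -9 > -12 and 8 > 5. Eliminate Center.
Bob's mix must leave Alice indifferent between Up and Down.
  Alice's payoff to Up: q·3 + (1−q)·(-3) = 6q - 3
  Alice's payoff to Down: q·(-2) + (1−q)·7 = -9q + 7
  6q - 3 = -9q + 7  ⇒  15q = 10  ⇒  q = 2/3.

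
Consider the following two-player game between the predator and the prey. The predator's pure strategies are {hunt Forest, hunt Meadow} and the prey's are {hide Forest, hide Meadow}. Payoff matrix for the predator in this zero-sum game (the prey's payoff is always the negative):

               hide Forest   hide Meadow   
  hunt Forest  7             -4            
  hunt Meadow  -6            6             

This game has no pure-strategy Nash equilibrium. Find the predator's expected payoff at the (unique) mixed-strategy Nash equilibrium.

18/23

For the predator to be willing to mix, the predator must be indifferent between hunt Forest and hunt Meadow, which pins down the prey's mix.
  the predator's expected payoff from hunt Forest: q·7 + (1−q)·(-4) = 11q - 4
  the predator's expected payoff from hunt Meadow: q·(-6) + (1−q)·6 = -12q + 6
  11q - 4 = -12q + 6  ⇒  23q = 10  ⇒  q = 10/23.
At equilibrium the predator is indifferent across rows, so the predator's payoff equals the payoff from hunt Forest: (10/23)·7 + (13/23)·(-4) = 18/23.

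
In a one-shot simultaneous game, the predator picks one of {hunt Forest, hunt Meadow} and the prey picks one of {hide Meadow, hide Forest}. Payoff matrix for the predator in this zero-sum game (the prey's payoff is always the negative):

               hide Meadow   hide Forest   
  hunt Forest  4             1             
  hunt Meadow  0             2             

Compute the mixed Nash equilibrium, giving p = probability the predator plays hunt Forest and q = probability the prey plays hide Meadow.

p = 2/5, q = 1/5

The prey's indifference between hide Meadow and hide Forest determines the predator's mixing probability p:
  the prey's payoff to hide Meadow: p·(-4) + (1−p)·0 = -4p
  the prey's payoff to hide Forest: p·(-1) + (1−p)·(-2) = p - 2
  -4p = p - 2  ⇒  -5p = -2  ⇒  p = 2/5.
For the predator to be willing to mix, the predator must be indifferent between hunt Forest and hunt Meadow, which pins down the prey's mix.
  the predator's expected payoff from hunt Forest: q·4 + (1−q)·1 = 3q + 1
  the predator's expected payoff from hunt Meadow: q·0 + (1−q)·2 = -2q + 2
  3q + 1 = -2q + 2  ⇒  5q = 1  ⇒  q = 1/5.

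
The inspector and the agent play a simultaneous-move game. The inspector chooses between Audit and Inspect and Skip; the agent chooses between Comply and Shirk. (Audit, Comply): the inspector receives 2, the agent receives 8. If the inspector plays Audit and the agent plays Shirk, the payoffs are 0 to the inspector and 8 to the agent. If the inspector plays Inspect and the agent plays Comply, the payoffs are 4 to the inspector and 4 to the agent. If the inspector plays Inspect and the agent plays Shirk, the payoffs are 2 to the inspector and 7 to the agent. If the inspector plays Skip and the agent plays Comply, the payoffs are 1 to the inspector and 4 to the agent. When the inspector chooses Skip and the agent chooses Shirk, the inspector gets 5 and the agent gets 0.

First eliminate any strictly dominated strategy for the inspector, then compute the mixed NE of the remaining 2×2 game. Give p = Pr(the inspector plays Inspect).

p = 4/7

The inspector's strategy Audit is strictly dominated by Inspect: 4 > 2 and 2 > 0. Eliminate Audit.
For the agent to be willing to mix, the agent must be indifferent between Comply and Shirk, which pins down the inspector's mix.
  the agent's payoff from Comply: p·4 + (1−p)·4 = 4
  the agent's payoff from Shirk: p·7 + (1−p)·0 = 7p
  4 = 7p  ⇒  -7p = -4  ⇒  p = 4/7.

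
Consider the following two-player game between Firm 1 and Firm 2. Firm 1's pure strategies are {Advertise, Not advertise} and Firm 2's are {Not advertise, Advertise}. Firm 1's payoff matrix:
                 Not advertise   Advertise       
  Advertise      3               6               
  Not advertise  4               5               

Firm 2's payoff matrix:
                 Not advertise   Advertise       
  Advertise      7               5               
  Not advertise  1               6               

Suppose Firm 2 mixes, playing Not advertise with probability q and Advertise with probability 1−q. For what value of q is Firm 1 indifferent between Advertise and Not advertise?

q = 1/2

Firm 1's indifference between Advertise and Not advertise determines Firm 2's mixing probability q:
  Firm 1's payoff from Advertise: q·3 + (1−q)·6 = -3q + 6
  Firm 1's payoff from Not advertise: q·4 + (1−q)·5 = -q + 5
  -3q + 6 = -q + 5  ⇒  -2q = -1  ⇒  q = 1/2.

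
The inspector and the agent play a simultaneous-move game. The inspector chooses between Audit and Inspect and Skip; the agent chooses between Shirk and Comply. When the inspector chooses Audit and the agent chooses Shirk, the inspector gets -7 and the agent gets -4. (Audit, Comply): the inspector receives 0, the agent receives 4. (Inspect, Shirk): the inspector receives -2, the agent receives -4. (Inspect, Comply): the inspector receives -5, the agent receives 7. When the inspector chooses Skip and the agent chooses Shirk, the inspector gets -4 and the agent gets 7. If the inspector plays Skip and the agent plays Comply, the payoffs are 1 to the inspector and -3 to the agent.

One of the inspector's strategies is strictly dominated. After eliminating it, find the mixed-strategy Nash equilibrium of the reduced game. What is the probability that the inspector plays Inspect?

The inspector's strategy Audit is strictly dominated by Skip: -4 > -7 and 1 > 0. Eliminate Audit.
Set the agent's expected payoff from Shirk equal to that from Comply:
  the agent's payoff to Shirk: p·(-4) + (1−p)·7 = -11p + 7
  the agent's payoff to Comply: p·7 + (1−p)·(-3) = 10p - 3
  -11p + 7 = 10p - 3  ⇒  -21p = -10  ⇒  p = 10/21.

p = 10/21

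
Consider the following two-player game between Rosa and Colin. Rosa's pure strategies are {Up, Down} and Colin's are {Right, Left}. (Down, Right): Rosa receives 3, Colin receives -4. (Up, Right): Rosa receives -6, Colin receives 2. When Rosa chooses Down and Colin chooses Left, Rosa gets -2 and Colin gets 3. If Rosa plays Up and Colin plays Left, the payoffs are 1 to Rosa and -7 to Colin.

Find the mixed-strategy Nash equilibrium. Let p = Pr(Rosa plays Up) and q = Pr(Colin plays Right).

p = 7/16, q = 1/4

Colin's indifference between Right and Left determines Rosa's mixing probability p:
  Colin's payoff to Right: p·2 + (1−p)·(-4) = 6p - 4
  Colin's payoff to Left: p·(-7) + (1−p)·3 = -10p + 3
  6p - 4 = -10p + 3  ⇒  16p = 7  ⇒  p = 7/16.
In a mixed equilibrium Rosa is indifferent between Up and Down; this condition fixes q.
  Rosa's expected payoff from Up: q·(-6) + (1−q)·1 = -7q + 1
  Rosa's expected payoff from Down: q·3 + (1−q)·(-2) = 5q - 2
  -7q + 1 = 5q - 2  ⇒  -12q = -3  ⇒  q = 1/4.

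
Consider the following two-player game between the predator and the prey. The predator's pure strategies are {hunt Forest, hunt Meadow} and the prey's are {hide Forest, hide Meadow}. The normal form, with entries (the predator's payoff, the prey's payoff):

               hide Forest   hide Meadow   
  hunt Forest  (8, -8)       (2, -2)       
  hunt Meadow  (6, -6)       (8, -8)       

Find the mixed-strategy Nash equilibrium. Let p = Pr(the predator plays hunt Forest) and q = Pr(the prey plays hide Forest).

p = 1/4, q = 3/4

In a mixed equilibrium the prey is indifferent between hide Forest and hide Meadow; this condition fixes p.
  the prey's payoff to hide Forest: p·(-8) + (1−p)·(-6) = -2p - 6
  the prey's payoff to hide Meadow: p·(-2) + (1−p)·(-8) = 6p - 8
  -2p - 6 = 6p - 8  ⇒  -8p = -2  ⇒  p = 1/4.
The predator's indifference between hunt Forest and hunt Meadow determines the prey's mixing probability q:
  the predator's payoff from hunt Forest: q·8 + (1−q)·2 = 6q + 2
  the predator's payoff from hunt Meadow: q·6 + (1−q)·8 = -2q + 8
  6q + 2 = -2q + 8  ⇒  8q = 6  ⇒  q = 3/4.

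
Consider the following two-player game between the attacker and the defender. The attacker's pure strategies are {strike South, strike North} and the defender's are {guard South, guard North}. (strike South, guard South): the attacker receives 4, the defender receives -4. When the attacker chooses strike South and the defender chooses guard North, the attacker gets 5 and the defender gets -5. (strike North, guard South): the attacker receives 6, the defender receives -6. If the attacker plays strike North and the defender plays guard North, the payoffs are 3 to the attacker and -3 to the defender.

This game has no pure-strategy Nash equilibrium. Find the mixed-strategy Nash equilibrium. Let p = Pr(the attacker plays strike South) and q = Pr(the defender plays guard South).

In a mixed equilibrium the defender is indifferent between guard South and guard North; this condition fixes p.
  the defender's payoff from guard South: p·(-4) + (1−p)·(-6) = 2p - 6
  the defender's payoff from guard North: p·(-5) + (1−p)·(-3) = -2p - 3
  2p - 6 = -2p - 3  ⇒  4p = 3  ⇒  p = 3/4.
The attacker's indifference between strike South and strike North determines the defender's mixing probability q:
  the attacker's payoff to strike South: q·4 + (1−q)·5 = -q + 5
  the attacker's payoff to strike North: q·6 + (1−q)·3 = 3q + 3
  -q + 5 = 3q + 3  ⇒  -4q = -2  ⇒  q = 1/2.

p = 3/4, q = 1/2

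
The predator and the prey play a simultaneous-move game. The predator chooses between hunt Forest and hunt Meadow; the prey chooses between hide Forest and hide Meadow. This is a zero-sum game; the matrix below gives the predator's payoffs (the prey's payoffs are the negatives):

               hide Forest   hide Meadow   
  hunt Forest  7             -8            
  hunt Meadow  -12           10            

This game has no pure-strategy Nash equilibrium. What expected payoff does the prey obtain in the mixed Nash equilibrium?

Set the prey's expected payoff from hide Forest equal to that from hide Meadow:
  the prey's expected payoff from hide Forest: p·(-7) + (1−p)·12 = -19p + 12
  the prey's expected payoff from hide Meadow: p·8 + (1−p)·(-10) = 18p - 10
  -19p + 12 = 18p - 10  ⇒  -37p = -22  ⇒  p = 22/37.
At equilibrium the prey is indifferent across columns, so the prey's payoff equals the payoff from hide Forest: (22/37)·(-7) + (15/37)·12 = 26/37.

26/37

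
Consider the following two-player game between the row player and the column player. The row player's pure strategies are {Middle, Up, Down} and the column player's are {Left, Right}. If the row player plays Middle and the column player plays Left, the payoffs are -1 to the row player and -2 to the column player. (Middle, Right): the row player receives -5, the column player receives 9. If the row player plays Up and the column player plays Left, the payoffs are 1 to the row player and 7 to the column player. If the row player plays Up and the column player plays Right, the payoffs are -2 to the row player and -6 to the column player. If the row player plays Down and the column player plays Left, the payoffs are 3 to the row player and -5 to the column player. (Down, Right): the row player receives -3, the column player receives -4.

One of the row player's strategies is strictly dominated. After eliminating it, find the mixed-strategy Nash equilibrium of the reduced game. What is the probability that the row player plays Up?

The row player's strategy Middle is strictly dominated by Up: 1 > -1 and -2 > -5. Eliminate Middle.
Set the column player's expected payoff from Left equal to that from Right:
  the column player's payoff from Left: p·7 + (1−p)·(-5) = 12p - 5
  the column player's payoff from Right: p·(-6) + (1−p)·(-4) = -2p - 4
  12p - 5 = -2p - 4  ⇒  14p = 1  ⇒  p = 1/14.

p = 1/14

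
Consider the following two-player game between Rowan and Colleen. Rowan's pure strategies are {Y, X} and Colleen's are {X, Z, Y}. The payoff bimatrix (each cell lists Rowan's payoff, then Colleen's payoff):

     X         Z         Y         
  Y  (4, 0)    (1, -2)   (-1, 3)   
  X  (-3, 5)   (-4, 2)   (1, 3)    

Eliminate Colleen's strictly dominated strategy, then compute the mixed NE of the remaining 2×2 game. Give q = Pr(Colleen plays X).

q = 2/9

Colleen's strategy Z is strictly dominated by X: 0 > -2 and 5 > 2. Eliminate Z.
In a mixed equilibrium Rowan is indifferent between Y and X; this condition fixes q.
  Rowan's expected payoff from Y: q·4 + (1−q)·(-1) = 5q - 1
  Rowan's expected payoff from X: q·(-3) + (1−q)·1 = -4q + 1
  5q - 1 = -4q + 1  ⇒  9q = 2  ⇒  q = 2/9.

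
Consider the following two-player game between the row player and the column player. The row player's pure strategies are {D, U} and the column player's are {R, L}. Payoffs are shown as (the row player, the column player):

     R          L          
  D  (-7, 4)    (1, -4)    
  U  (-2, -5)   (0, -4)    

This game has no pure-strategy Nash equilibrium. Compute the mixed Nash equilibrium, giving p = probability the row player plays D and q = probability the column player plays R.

p = 1/9, q = 1/6

The column player's indifference between R and L determines the row player's mixing probability p:
  the column player's payoff from R: p·4 + (1−p)·(-5) = 9p - 5
  the column player's payoff from L: p·(-4) + (1−p)·(-4) = -4
  9p - 5 = -4  ⇒  9p = 1  ⇒  p = 1/9.
The row player's indifference between D and U determines the column player's mixing probability q:
  the row player's payoff to D: q·(-7) + (1−q)·1 = -8q + 1
  the row player's payoff to U: q·(-2) + (1−q)·0 = -2q
  -8q + 1 = -2q  ⇒  -6q = -1  ⇒  q = 1/6.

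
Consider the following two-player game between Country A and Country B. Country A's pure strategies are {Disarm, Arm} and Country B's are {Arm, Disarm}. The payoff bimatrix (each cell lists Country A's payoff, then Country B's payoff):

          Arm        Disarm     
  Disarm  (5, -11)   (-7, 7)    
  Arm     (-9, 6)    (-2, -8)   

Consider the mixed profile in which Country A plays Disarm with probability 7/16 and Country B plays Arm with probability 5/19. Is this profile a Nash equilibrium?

Check Country B's indifference given Country A's mix p = 7/16:
  payoff from Arm = -23/16; payoff from Disarm = -23/16 — equal.
Check Country A's indifference given Country B's mix q = 5/19:
  payoff from Disarm = -73/19; payoff from Arm = -73/19 — equal.
Both players are indifferent, so neither can profitably deviate.

Yes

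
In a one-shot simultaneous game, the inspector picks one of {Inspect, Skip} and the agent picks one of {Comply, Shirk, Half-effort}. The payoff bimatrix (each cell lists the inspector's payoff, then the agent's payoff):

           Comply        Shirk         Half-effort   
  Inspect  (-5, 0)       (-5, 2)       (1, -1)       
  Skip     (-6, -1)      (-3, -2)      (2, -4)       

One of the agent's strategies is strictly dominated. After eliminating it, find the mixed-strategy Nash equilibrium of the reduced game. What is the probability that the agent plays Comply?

The agent's strategy Half-effort is strictly dominated by Comply: 0 > -1 and -1 > -4. Eliminate Half-effort.
Set the inspector's expected payoff from Inspect equal to that from Skip:
  the inspector's payoff to Inspect: q·(-5) + (1−q)·(-5) = -5
  the inspector's payoff to Skip: q·(-6) + (1−q)·(-3) = -3q - 3
  -5 = -3q - 3  ⇒  3q = 2  ⇒  q = 2/3.

q = 2/3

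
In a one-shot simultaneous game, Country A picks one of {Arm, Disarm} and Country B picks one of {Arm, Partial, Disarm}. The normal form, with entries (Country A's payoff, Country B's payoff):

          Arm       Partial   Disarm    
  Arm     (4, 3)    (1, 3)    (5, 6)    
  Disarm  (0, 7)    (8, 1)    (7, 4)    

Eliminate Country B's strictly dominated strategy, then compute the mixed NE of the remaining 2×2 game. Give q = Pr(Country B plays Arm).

q = 1/3

Country B's strategy Partial is strictly dominated by Disarm: 6 > 3 and 4 > 1. Eliminate Partial.
Set Country A's expected payoff from Arm equal to that from Disarm:
  Country A's payoff from Arm: q·4 + (1−q)·5 = -q + 5
  Country A's payoff from Disarm: q·0 + (1−q)·7 = -7q + 7
  -q + 5 = -7q + 7  ⇒  6q = 2  ⇒  q = 1/3.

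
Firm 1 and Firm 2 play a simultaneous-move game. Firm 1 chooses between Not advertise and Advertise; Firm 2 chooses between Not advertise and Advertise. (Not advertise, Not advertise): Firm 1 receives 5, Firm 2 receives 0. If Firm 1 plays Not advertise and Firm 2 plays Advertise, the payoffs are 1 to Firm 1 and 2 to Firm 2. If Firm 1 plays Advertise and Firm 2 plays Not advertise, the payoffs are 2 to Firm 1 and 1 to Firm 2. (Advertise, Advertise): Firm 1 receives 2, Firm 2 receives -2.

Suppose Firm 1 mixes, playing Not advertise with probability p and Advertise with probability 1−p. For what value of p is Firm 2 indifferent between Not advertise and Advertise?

p = 3/5

Set Firm 2's expected payoff from Not advertise equal to that from Advertise:
  Firm 2's payoff from Not advertise: p·0 + (1−p)·1 = -p + 1
  Firm 2's payoff from Advertise: p·2 + (1−p)·(-2) = 4p - 2
  -p + 1 = 4p - 2  ⇒  -5p = -3  ⇒  p = 3/5.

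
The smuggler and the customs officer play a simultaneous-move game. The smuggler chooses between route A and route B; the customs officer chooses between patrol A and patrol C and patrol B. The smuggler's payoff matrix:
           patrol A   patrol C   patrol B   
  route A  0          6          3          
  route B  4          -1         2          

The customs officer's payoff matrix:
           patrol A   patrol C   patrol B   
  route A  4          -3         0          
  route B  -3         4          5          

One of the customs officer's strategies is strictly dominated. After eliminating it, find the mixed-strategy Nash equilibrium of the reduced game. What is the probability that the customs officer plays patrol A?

q = 1/5

The customs officer's strategy patrol C is strictly dominated by patrol B: 0 > -3 and 5 > 4. Eliminate patrol C.
The smuggler's indifference between route A and route B determines the customs officer's mixing probability q:
  the smuggler's expected payoff from route A: q·0 + (1−q)·3 = -3q + 3
  the smuggler's expected payoff from route B: q·4 + (1−q)·2 = 2q + 2
  -3q + 3 = 2q + 2  ⇒  -5q = -1  ⇒  q = 1/5.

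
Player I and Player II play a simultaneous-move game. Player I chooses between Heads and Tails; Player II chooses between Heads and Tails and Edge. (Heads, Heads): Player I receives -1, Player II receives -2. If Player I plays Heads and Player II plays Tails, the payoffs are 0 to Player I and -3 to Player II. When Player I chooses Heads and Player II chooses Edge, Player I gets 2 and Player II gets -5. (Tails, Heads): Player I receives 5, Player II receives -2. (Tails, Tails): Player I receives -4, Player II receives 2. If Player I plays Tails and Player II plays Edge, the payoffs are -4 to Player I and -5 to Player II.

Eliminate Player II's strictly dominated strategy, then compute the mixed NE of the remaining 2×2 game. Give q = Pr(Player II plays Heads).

q = 2/5

Player II's strategy Edge is strictly dominated by Heads: -2 > -5 and -2 > -5. Eliminate Edge.
Player I's indifference between Heads and Tails determines Player II's mixing probability q:
  Player I's payoff from Heads: q·(-1) + (1−q)·0 = -q
  Player I's payoff from Tails: q·5 + (1−q)·(-4) = 9q - 4
  -q = 9q - 4  ⇒  -10q = -4  ⇒  q = 2/5.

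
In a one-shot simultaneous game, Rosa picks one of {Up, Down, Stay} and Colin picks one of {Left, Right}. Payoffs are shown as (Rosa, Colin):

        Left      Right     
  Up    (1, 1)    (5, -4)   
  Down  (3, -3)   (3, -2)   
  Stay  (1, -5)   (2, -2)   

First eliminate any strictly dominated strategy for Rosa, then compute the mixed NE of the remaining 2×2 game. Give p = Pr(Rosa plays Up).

Rosa's strategy Stay is strictly dominated by Down: 3 > 1 and 3 > 2. Eliminate Stay.
Rosa's mix must leave Colin indifferent between Left and Right.
  Colin's expected payoff from Left: p·1 + (1−p)·(-3) = 4p - 3
  Colin's expected payoff from Right: p·(-4) + (1−p)·(-2) = -2p - 2
  4p - 3 = -2p - 2  ⇒  6p = 1  ⇒  p = 1/6.

p = 1/6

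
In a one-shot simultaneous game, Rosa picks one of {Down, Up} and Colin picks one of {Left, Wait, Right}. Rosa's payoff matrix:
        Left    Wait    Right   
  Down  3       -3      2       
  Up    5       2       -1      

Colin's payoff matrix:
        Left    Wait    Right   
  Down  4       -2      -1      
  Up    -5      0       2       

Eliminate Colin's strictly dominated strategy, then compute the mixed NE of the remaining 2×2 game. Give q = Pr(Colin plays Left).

q = 3/5

Colin's strategy Wait is strictly dominated by Right: -1 > -2 and 2 > 0. Eliminate Wait.
Set Rosa's expected payoff from Down equal to that from Up:
  Rosa's payoff to Down: q·3 + (1−q)·2 = q + 2
  Rosa's payoff to Up: q·5 + (1−q)·(-1) = 6q - 1
  q + 2 = 6q - 1  ⇒  -5q = -3  ⇒  q = 3/5.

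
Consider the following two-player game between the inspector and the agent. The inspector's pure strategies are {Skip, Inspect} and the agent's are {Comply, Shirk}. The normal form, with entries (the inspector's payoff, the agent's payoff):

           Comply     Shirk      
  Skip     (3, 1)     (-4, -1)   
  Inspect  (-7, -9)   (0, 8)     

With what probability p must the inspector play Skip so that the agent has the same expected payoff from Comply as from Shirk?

p = 17/19

The agent's indifference between Comply and Shirk determines the inspector's mixing probability p:
  the agent's payoff from Comply: p·1 + (1−p)·(-9) = 10p - 9
  the agent's payoff from Shirk: p·(-1) + (1−p)·8 = -9p + 8
  10p - 9 = -9p + 8  ⇒  19p = 17  ⇒  p = 17/19.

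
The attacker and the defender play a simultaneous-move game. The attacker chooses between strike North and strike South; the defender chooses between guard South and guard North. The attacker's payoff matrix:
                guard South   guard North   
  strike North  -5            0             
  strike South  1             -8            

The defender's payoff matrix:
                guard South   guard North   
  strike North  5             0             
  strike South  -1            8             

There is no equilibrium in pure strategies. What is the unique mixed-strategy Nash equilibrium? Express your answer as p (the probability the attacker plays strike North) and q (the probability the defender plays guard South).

p = 9/14, q = 4/7

For the defender to be willing to mix, the defender must be indifferent between guard South and guard North, which pins down the attacker's mix.
  the defender's expected payoff from guard South: p·5 + (1−p)·(-1) = 6p - 1
  the defender's expected payoff from guard North: p·0 + (1−p)·8 = -8p + 8
  6p - 1 = -8p + 8  ⇒  14p = 9  ⇒  p = 9/14.
In a mixed equilibrium the attacker is indifferent between strike North and strike South; this condition fixes q.
  the attacker's payoff from strike North: q·(-5) + (1−q)·0 = -5q
  the attacker's payoff from strike South: q·1 + (1−q)·(-8) = 9q - 8
  -5q = 9q - 8  ⇒  -14q = -8  ⇒  q = 4/7.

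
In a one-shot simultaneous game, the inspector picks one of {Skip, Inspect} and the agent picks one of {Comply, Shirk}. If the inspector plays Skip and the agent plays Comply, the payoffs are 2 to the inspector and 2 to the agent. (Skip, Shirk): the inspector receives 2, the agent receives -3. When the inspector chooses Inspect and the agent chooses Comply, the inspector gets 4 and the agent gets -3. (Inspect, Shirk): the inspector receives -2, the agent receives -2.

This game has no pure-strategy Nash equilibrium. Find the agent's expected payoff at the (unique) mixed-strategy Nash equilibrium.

For the agent to be willing to mix, the agent must be indifferent between Comply and Shirk, which pins down the inspector's mix.
  the agent's payoff from Comply: p·2 + (1−p)·(-3) = 5p - 3
  the agent's payoff from Shirk: p·(-3) + (1−p)·(-2) = -p - 2
  5p - 3 = -p - 2  ⇒  6p = 1  ⇒  p = 1/6.
At equilibrium the agent is indifferent across columns, so the agent's payoff equals the payoff from Comply: (1/6)·2 + (5/6)·(-3) = -13/6.

-13/6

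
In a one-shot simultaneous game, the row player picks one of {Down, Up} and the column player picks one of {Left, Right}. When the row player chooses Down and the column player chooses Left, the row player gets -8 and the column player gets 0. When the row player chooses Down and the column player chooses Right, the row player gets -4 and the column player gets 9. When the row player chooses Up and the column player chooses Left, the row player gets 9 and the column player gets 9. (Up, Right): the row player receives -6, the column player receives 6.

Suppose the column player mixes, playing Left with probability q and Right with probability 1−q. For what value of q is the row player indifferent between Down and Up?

In a mixed equilibrium the row player is indifferent between Down and Up; this condition fixes q.
  the row player's payoff from Down: q·(-8) + (1−q)·(-4) = -4q - 4
  the row player's payoff from Up: q·9 + (1−q)·(-6) = 15q - 6
  -4q - 4 = 15q - 6  ⇒  -19q = -2  ⇒  q = 2/19.

q = 2/19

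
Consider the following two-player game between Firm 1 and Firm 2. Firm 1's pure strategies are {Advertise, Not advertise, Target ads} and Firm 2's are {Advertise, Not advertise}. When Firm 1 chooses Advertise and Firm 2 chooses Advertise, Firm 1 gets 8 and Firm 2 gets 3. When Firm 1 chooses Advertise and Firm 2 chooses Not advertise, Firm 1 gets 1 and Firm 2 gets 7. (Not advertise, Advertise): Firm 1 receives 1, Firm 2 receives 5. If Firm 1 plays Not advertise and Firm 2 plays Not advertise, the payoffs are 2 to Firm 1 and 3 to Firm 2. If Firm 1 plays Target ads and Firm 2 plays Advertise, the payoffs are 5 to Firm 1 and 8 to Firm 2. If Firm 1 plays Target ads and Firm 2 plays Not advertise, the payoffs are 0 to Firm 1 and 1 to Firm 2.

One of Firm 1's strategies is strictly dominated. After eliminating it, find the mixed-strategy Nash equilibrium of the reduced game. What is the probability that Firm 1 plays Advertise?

p = 1/3

Firm 1's strategy Target ads is strictly dominated by Advertise: 8 > 5 and 1 > 0. Eliminate Target ads.
Set Firm 2's expected payoff from Advertise equal to that from Not advertise:
  Firm 2's expected payoff from Advertise: p·3 + (1−p)·5 = -2p + 5
  Firm 2's expected payoff from Not advertise: p·7 + (1−p)·3 = 4p + 3
  -2p + 5 = 4p + 3  ⇒  -6p = -2  ⇒  p = 1/3.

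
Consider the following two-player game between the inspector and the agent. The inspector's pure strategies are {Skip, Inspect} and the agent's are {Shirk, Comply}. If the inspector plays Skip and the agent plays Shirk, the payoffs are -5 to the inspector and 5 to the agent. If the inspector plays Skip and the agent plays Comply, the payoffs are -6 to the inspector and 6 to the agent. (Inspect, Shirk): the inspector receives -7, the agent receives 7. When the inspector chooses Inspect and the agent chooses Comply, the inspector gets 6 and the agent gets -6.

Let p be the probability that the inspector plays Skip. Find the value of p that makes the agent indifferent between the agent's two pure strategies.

p = 13/14

Set the agent's expected payoff from Shirk equal to that from Comply:
  the agent's expected payoff from Shirk: p·5 + (1−p)·7 = -2p + 7
  the agent's expected payoff from Comply: p·6 + (1−p)·(-6) = 12p - 6
  -2p + 7 = 12p - 6  ⇒  -14p = -13  ⇒  p = 13/14.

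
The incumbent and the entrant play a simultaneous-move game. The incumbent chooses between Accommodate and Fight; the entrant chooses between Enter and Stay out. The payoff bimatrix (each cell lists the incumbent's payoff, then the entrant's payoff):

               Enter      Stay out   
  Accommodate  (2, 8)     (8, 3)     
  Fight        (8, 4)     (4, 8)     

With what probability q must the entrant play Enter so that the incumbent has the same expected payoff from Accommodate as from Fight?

In a mixed equilibrium the incumbent is indifferent between Accommodate and Fight; this condition fixes q.
  the incumbent's payoff from Accommodate: q·2 + (1−q)·8 = -6q + 8
  the incumbent's payoff from Fight: q·8 + (1−q)·4 = 4q + 4
  -6q + 8 = 4q + 4  ⇒  -10q = -4  ⇒  q = 2/5.

q = 2/5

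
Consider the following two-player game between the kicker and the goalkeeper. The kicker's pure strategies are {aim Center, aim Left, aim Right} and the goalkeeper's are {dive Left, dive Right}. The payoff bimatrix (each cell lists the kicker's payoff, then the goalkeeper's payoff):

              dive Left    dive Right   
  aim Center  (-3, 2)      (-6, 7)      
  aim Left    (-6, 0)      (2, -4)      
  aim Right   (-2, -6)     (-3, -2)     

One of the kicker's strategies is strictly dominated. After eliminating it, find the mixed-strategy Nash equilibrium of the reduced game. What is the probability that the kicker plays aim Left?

p = 1/2

The kicker's strategy aim Center is strictly dominated by aim Right: -2 > -3 and -3 > -6. Eliminate aim Center.
For the goalkeeper to be willing to mix, the goalkeeper must be indifferent between dive Left and dive Right, which pins down the kicker's mix.
  the goalkeeper's expected payoff from dive Left: p·0 + (1−p)·(-6) = 6p - 6
  the goalkeeper's expected payoff from dive Right: p·(-4) + (1−p)·(-2) = -2p - 2
  6p - 6 = -2p - 2  ⇒  8p = 4  ⇒  p = 1/2.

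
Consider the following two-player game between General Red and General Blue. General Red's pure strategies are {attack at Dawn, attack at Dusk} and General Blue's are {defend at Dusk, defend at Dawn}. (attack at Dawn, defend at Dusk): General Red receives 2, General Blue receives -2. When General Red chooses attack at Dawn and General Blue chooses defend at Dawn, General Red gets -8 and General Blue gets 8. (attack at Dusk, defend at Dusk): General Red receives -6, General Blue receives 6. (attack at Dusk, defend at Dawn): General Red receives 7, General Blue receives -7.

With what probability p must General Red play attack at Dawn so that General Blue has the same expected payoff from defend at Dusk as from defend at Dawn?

p = 13/23

In a mixed equilibrium General Blue is indifferent between defend at Dusk and defend at Dawn; this condition fixes p.
  General Blue's payoff from defend at Dusk: p·(-2) + (1−p)·6 = -8p + 6
  General Blue's payoff from defend at Dawn: p·8 + (1−p)·(-7) = 15p - 7
  -8p + 6 = 15p - 7  ⇒  -23p = -13  ⇒  p = 13/23.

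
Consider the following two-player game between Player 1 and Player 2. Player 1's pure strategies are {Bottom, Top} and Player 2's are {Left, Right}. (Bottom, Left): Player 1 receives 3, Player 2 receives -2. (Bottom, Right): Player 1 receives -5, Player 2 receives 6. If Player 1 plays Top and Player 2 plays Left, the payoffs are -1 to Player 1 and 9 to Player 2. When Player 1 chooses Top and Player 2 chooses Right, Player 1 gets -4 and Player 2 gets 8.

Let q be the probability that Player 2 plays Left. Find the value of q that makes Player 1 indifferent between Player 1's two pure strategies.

q = 1/5

In a mixed equilibrium Player 1 is indifferent between Bottom and Top; this condition fixes q.
  Player 1's payoff from Bottom: q·3 + (1−q)·(-5) = 8q - 5
  Player 1's payoff from Top: q·(-1) + (1−q)·(-4) = 3q - 4
  8q - 5 = 3q - 4  ⇒  5q = 1  ⇒  q = 1/5.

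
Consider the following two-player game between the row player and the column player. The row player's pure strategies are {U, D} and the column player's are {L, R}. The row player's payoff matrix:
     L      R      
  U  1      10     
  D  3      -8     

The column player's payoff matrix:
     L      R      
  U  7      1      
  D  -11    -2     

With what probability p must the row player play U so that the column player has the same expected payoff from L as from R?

The column player's indifference between L and R determines the row player's mixing probability p:
  the column player's payoff to L: p·7 + (1−p)·(-11) = 18p - 11
  the column player's payoff to R: p·1 + (1−p)·(-2) = 3p - 2
  18p - 11 = 3p - 2  ⇒  15p = 9  ⇒  p = 3/5.

p = 3/5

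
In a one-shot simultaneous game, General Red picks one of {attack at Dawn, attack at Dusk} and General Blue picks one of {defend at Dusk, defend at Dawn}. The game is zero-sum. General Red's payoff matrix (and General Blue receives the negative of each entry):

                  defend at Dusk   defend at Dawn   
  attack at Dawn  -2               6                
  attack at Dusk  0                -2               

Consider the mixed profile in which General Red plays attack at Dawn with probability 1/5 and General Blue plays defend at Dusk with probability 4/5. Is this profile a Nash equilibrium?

Check General Blue's indifference given General Red's mix p = 1/5:
  payoff from defend at Dusk = 2/5; payoff from defend at Dawn = 2/5 — equal.
Check General Red's indifference given General Blue's mix q = 4/5:
  payoff from attack at Dawn = -2/5; payoff from attack at Dusk = -2/5 — equal.
Both players are indifferent, so neither can profitably deviate.

Yes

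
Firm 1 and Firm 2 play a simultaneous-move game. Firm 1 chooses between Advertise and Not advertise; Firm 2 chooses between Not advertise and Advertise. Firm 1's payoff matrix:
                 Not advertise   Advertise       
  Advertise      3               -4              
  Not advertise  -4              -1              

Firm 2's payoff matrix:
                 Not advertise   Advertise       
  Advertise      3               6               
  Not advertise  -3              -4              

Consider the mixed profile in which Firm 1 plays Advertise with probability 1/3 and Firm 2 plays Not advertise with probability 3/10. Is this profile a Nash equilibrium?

Given Firm 1's mix p = 1/3, Firm 2's payoff from Not advertise is -1 but from Advertise is -2/3. Firm 2 strictly prefers Advertise, so Firm 2 would not mix.
So the proposed profile is not a Nash equilibrium.

No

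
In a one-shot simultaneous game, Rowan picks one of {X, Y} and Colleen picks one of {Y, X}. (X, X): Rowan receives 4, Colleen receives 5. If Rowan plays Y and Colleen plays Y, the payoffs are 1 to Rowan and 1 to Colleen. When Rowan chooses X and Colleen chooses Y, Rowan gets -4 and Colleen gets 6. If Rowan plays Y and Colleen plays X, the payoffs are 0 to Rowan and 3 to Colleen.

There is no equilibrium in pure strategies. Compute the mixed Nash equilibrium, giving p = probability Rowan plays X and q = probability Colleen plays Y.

For Colleen to be willing to mix, Colleen must be indifferent between Y and X, which pins down Rowan's mix.
  Colleen's payoff to Y: p·6 + (1−p)·1 = 5p + 1
  Colleen's payoff to X: p·5 + (1−p)·3 = 2p + 3
  5p + 1 = 2p + 3  ⇒  3p = 2  ⇒  p = 2/3.
Colleen's mix must leave Rowan indifferent between X and Y.
  Rowan's payoff to X: q·(-4) + (1−q)·4 = -8q + 4
  Rowan's payoff to Y: q·1 + (1−q)·0 = q
  -8q + 4 = q  ⇒  -9q = -4  ⇒  q = 4/9.

p = 2/3, q = 4/9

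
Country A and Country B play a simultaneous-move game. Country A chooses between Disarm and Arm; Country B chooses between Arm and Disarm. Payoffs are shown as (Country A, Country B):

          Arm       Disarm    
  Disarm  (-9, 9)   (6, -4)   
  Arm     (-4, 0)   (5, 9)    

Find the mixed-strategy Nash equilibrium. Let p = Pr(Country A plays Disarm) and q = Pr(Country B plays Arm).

p = 9/22, q = 1/6

In a mixed equilibrium Country B is indifferent between Arm and Disarm; this condition fixes p.
  Country B's payoff from Arm: p·9 + (1−p)·0 = 9p
  Country B's payoff from Disarm: p·(-4) + (1−p)·9 = -13p + 9
  9p = -13p + 9  ⇒  22p = 9  ⇒  p = 9/22.
In a mixed equilibrium Country A is indifferent between Disarm and Arm; this condition fixes q.
  Country A's payoff from Disarm: q·(-9) + (1−q)·6 = -15q + 6
  Country A's payoff from Arm: q·(-4) + (1−q)·5 = -9q + 5
  -15q + 6 = -9q + 5  ⇒  -6q = -1  ⇒  q = 1/6.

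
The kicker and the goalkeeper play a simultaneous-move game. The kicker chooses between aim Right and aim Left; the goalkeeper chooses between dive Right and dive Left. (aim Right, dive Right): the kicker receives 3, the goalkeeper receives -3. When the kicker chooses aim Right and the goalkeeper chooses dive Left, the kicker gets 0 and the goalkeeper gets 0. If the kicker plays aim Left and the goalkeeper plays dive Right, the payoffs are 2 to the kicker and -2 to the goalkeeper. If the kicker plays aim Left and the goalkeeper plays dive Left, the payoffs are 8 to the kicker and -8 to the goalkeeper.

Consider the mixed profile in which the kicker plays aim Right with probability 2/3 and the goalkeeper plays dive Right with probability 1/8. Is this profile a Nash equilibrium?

No

Given the goalkeeper's mix q = 1/8, the kicker's payoff from aim Right is 3/8 but from aim Left is 29/4. The kicker strictly prefers aim Left, so the kicker would not mix.
So the proposed profile is not a Nash equilibrium.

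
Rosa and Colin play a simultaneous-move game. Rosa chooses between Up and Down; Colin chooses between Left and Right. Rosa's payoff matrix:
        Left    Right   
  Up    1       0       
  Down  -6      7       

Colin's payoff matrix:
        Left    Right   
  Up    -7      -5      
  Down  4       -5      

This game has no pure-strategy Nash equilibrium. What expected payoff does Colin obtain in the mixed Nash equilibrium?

-5

For Colin to be willing to mix, Colin must be indifferent between Left and Right, which pins down Rosa's mix.
  Colin's expected payoff from Left: p·(-7) + (1−p)·4 = -11p + 4
  Colin's expected payoff from Right: p·(-5) + (1−p)·(-5) = -5
  -11p + 4 = -5  ⇒  -11p = -9  ⇒  p = 9/11.
At equilibrium Colin is indifferent across columns, so Colin's payoff equals the payoff from Left: (9/11)·(-7) + (2/11)·4 = -5.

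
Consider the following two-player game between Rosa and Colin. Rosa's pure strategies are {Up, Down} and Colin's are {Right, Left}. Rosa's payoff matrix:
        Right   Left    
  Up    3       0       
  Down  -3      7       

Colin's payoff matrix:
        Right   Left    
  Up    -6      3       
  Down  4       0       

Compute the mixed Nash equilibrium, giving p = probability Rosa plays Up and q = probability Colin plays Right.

p = 4/13, q = 7/13

For Colin to be willing to mix, Colin must be indifferent between Right and Left, which pins down Rosa's mix.
  Colin's expected payoff from Right: p·(-6) + (1−p)·4 = -10p + 4
  Colin's expected payoff from Left: p·3 + (1−p)·0 = 3p
  -10p + 4 = 3p  ⇒  -13p = -4  ⇒  p = 4/13.
In a mixed equilibrium Rosa is indifferent between Up and Down; this condition fixes q.
  Rosa's payoff from Up: q·3 + (1−q)·0 = 3q
  Rosa's payoff from Down: q·(-3) + (1−q)·7 = -10q + 7
  3q = -10q + 7  ⇒  13q = 7  ⇒  q = 7/13.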